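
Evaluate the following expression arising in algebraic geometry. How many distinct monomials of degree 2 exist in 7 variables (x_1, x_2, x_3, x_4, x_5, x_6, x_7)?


The number of degree-2 monomials in 7 variables is C(d+n-1, n-1).
= C(2+7-1, 7-1) = C(8, 6)
= 28

28


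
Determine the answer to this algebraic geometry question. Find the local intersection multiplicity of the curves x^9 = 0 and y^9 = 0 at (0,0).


The intersection multiplicity of V(x^a) and V(y^b) at the origin is:
I(O; V(x^9), V(y^9)) = dim_k(k[x,y]/(x^9, y^9))
A basis for k[x,y]/(x^9, y^9) is the set of monomials x^i * y^j
where 0 <= i < 9 and 0 <= j < 9.
The number of such monomials is 9 * 9 = 81

81


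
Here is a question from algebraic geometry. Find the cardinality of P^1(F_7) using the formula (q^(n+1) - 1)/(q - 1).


P^1(F_7) has (q^(n+1) - 1)/(q - 1) points.
= 7^1 + 7^0
= 7 + 1
= 8

8


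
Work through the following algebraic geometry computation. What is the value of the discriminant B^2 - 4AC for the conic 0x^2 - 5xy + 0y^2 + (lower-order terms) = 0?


The discriminant of a conic Ax^2 + Bxy + Cy^2 + ... = 0 is B^2 - 4AC.
B^2 = (-5)^2 = 25
4AC = 4*0*0 = 0
Discriminant = 25 + 0 = 25

25


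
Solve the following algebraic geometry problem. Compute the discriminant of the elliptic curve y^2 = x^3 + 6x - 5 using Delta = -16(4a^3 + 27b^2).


Compute each component:
4a^3 = 4*6^3 = 4*216 = 864
27b^2 = 27*(-5)^2 = 27*25 = 675
4a^3 + 27b^2 = 864 + 675 = 1539
Delta = -16*1539 = -24624

-24624


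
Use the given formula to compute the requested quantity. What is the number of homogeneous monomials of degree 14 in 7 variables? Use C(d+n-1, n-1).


The number of degree-14 monomials in 7 variables is C(d+n-1, n-1).
= C(14+7-1, 7-1) = C(20, 6)
= 38760

38760


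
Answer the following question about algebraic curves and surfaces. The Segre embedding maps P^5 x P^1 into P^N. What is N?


The Segre embedding maps P^m x P^n into P^N via
all products of coordinates from each factor.
N = (m+1)(n+1) - 1
N = (5+1)(1+1) - 1
N = 6*2 - 1
N = 12 - 1 = 11

11


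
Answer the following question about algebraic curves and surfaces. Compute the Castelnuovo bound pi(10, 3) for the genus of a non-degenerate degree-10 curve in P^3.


Castelnuovo's bound: write d - 1 = m(r-1) + epsilon with 0 <= epsilon < r-1.
d - 1 = 10 - 1 = 9
r - 1 = 3 - 1 = 2
9 = 4*2 + 1, so m = 4, epsilon = 1
pi(d, r) = m(m-1)(r-1)/2 + m*epsilon
= 4*3*2/2 + 4*1
= 24/2 + 4
= 12 + 4 = 16

16


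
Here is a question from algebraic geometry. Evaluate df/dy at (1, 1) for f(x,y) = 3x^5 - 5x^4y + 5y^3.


df/dy = (-5)*x^4 + 3*5*y^2
At (1,1): (-5)*1^4 + 3*5*1^2
= -5 + 15
= 10

10


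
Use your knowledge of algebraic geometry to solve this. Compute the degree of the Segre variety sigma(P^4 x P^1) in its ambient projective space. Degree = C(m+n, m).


The degree of the Segre variety P^4 x P^1 is C(m+n, m).
= C(5, 4)
= 5

5


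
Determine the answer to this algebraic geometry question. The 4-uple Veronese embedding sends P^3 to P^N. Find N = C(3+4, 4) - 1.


The Veronese embedding v_d: P^n -> P^N maps each point to all
degree-d monomials in n+1 homogeneous coordinates.
N = C(n+d, d) - 1
N = C(3+4, 4) - 1
N = C(7, 4) - 1
C(7, 4) = 35
N = 35 - 1 = 34

34


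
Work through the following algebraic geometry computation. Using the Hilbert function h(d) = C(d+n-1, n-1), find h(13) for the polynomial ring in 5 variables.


The Hilbert function for the polynomial ring in 5 variables is:
h(d) = C(d+n-1, n-1)
h(13) = C(13+5-1, 5-1) = C(17, 4)
= 17! / (4! * 13!)
= 2380

2380


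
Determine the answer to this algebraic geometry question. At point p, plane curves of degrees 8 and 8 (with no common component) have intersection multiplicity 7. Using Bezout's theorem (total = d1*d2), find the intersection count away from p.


By Bezout's theorem, the total intersection number is d1 * d2.
Total = 8 * 8 = 64
Intersection multiplicity at p = 7
Remaining intersections = 64 - 7 = 57

57


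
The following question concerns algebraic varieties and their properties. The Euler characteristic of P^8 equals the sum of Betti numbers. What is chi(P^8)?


The complex projective space P^8 has one cell in each even real dimension 0, 2, ..., 16.
The cohomology groups are H^{2k}(P^8) = Z for k = 0,...,8, and 0 otherwise.
Euler characteristic = sum of Betti numbers = 1 per even-dimensional cohomology group.
chi(P^8) = 8 + 1 = 9

9


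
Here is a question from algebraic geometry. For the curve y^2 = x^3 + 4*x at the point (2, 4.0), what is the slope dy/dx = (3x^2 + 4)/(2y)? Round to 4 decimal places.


Using implicit differentiation of y^2 = x^3 + 4*x:
2y * dy/dx = 3x^2 + 4
dy/dx = (3x^2 + 4)/(2y)
Numerator: 3*2^2 + 4 = 16
Denominator: 2*4.0 = 8.0
dy/dx = 16/8.0 = 2.0000

2.0000


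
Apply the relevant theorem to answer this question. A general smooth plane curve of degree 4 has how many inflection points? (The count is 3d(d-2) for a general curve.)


For a general smooth plane curve C of degree d, the inflection points are
the intersection of C with its Hessian curve, which has degree 3(d-2).
By Bezout, the total intersection number is d * 3(d-2) = 4 * 6 = 24.
For a general curve every flex is ordinary, so each contributes
multiplicity 1 to C·Hess(C), and the number of distinct inflection
points is 3d(d-2).
Inflection points = 3*4*(4-2) = 3*4*2 = 24

24


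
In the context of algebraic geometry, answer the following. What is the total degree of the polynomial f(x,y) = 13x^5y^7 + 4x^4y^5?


Examine each term for its total degree (sum of exponents).
  Term '13x^5y^7' has total degree 5+7 = 12.
  Term '4x^4y^5' has total degree 4+5 = 9.
The maximum total degree among all terms is 12.

12


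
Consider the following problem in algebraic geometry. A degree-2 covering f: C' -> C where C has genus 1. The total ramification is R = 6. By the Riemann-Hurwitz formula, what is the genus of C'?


Riemann-Hurwitz formula: 2g' - 2 = d(2g - 2) + R
Given: d = 2, g = 1, R = 6
2g' - 2 = 2*(2*1 - 2) + 6
2g' - 2 = 2*0 + 6
2g' - 2 = 0 + 6 = 6
2g' = 8
g' = 4

4


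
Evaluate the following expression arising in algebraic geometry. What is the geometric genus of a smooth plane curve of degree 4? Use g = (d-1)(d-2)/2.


Using the genus formula for smooth plane curves:
g = (d-1)(d-2)/2
g = (4-1)(4-2)/2
g = 3*2/2
g = 6/2 = 3

3


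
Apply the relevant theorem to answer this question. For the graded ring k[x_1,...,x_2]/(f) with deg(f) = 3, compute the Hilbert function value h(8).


For R = k[x_1,...,x_n]/(f) with f homogeneous of degree e:
The Hilbert series is (1 - t^e)/(1 - t)^n.
So h(d) = C(d+n-1, n-1) - C(d-e+n-1, n-1) for d >= e.
With n=2, e=3, d=8:
C(8+2-1, 2-1) = C(9, 1) = 9
C(8-3+2-1, 2-1) = C(6, 1) = 6
h(8) = 9 - 6 = 3

3


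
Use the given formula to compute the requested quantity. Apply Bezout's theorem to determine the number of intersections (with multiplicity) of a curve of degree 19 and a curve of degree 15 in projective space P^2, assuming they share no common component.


Bezout's theorem states the intersection count equals the product of degrees.
Intersection count = 19 * 15 = 285

285


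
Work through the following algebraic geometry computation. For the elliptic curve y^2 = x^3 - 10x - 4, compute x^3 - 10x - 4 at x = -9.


Compute x^3 - 10x - 4 at x = -9:
x^3 = (-9)^3 = -729
(-10)*x = (-10)*(-9) = 90
Sum: -729 + 90 - 4 = -643

-643


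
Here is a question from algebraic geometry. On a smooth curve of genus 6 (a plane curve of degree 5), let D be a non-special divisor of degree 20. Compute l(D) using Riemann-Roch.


First, compute the genus of a smooth plane curve of degree 5:
g = (d-1)(d-2)/2 = (5-1)(5-2)/2 = 6
For a non-special divisor D (i.e., h^1(D) = 0), Riemann-Roch gives:
l(D) = deg(D) - g + 1
Since deg(D) = 20 >= 2g - 1 = 11, D is non-special.
l(D) = 20 - 6 + 1 = 15

15


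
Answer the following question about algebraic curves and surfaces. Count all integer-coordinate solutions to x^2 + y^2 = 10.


Systematically check integer values of x where x^2 <= 10.
For each valid x, check if 10 - x^2 is a perfect square.
x=1: 10 - 1 = 9, sqrt = 3 (valid)
x=3: 10 - 9 = 1, sqrt = 1 (valid)
Total integer solutions found: 8

8


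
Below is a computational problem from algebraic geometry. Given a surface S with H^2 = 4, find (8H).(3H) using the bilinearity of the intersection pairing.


Using bilinearity of the intersection pairing on a surface S:
(aH).(bH) = ab * (H.H)
We have H^2 = 4.
D.E = (8H).(3H) = 8*3*4
= 24*4
= 96

96


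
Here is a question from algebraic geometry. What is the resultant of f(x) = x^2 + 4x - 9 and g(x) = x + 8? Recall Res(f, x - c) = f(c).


For Res(f, x - c), we evaluate f at x = c.
f(-8) = (-8)^2 + 4*(-8) - 9
= 64 - 32 - 9
= 32 - 9 = 23
Res(f, g) = 23

23


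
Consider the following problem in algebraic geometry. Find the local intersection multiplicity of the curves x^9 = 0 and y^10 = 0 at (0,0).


The intersection multiplicity of V(x^a) and V(y^b) at the origin is:
I(O; V(x^9), V(y^10)) = dim_k(k[x,y]/(x^9, y^10))
A basis for k[x,y]/(x^9, y^10) is the set of monomials x^i * y^j
where 0 <= i < 9 and 0 <= j < 10.
The number of such monomials is 9 * 10 = 90

90


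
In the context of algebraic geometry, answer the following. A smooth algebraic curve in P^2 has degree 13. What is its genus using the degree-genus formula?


Using the genus formula for smooth plane curves:
g = (d-1)(d-2)/2
g = (13-1)(13-2)/2
g = 12*11/2
g = 132/2 = 66

66


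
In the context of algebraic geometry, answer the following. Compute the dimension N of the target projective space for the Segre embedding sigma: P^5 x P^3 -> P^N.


The Segre embedding maps P^m x P^n into P^N via
all products of coordinates from each factor.
N = (m+1)(n+1) - 1
N = (5+1)(3+1) - 1
N = 6*4 - 1
N = 24 - 1 = 23

23


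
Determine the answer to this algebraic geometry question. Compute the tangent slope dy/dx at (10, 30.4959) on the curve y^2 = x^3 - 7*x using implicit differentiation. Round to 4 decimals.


Using implicit differentiation of y^2 = x^3 - 7*x:
2y * dy/dx = 3x^2 - 7
dy/dx = (3x^2 - 7)/(2y)
Numerator: 3*10^2 - 7 = 293
Denominator: 2*30.4959 = 60.9918
dy/dx = 293/60.9918 = 4.8039

4.8039


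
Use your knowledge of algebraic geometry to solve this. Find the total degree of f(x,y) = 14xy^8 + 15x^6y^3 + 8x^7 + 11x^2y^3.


Examine each term for its total degree (sum of exponents).
  Term '14xy^8' has total degree 1+8 = 9.
  Term '15x^6y^3' has total degree 6+3 = 9.
  Term '8x^7' has total degree 7+0 = 7.
  Term '11x^2y^3' has total degree 2+3 = 5.
The maximum total degree among all terms is 9.

9


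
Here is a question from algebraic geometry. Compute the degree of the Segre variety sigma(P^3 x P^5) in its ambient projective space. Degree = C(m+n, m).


The degree of the Segre variety P^3 x P^5 is C(m+n, m).
= C(8, 3)
= 56

56


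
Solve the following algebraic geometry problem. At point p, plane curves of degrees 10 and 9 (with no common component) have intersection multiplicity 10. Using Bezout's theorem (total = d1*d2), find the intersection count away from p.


By Bezout's theorem, the total intersection number is d1 * d2.
Total = 10 * 9 = 90
Intersection multiplicity at p = 10
Remaining intersections = 90 - 10 = 80

80


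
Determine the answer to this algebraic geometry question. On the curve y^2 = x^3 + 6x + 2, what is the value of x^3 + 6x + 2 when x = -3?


Compute x^3 + 6x + 2 at x = -3:
x^3 = (-3)^3 = -27
6*x = 6*(-3) = -18
Sum: -27 - 18 + 2 = -43

-43


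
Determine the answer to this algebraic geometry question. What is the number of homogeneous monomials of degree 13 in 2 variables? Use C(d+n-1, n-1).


The number of degree-13 monomials in 2 variables is C(d+n-1, n-1).
= C(13+2-1, 2-1) = C(14, 1)
= 14

14


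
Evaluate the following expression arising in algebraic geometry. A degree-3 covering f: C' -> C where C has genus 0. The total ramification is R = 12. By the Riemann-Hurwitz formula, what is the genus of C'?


Riemann-Hurwitz formula: 2g' - 2 = d(2g - 2) + R
Given: d = 3, g = 0, R = 12
2g' - 2 = 3*(2*0 - 2) + 12
2g' - 2 = 3*(-2) + 12
2g' - 2 = -6 + 12 = 6
2g' = 8
g' = 4

4


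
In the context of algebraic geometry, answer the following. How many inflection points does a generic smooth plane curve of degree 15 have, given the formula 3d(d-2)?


For a general smooth plane curve C of degree d, the inflection points are
the intersection of C with its Hessian curve, which has degree 3(d-2).
By Bezout, the total intersection number is d * 3(d-2) = 15 * 39 = 585.
For a general curve every flex is ordinary, so each contributes
multiplicity 1 to C·Hess(C), and the number of distinct inflection
points is 3d(d-2).
Inflection points = 3*15*(15-2) = 3*15*13 = 585

585


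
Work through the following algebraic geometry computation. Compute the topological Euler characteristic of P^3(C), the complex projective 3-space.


The complex projective space P^3 has one cell in each even real dimension 0, 2, ..., 6.
The cohomology groups are H^{2k}(P^3) = Z for k = 0,...,3, and 0 otherwise.
Euler characteristic = sum of Betti numbers = 1 per even-dimensional cohomology group.
chi(P^3) = 3 + 1 = 4

4


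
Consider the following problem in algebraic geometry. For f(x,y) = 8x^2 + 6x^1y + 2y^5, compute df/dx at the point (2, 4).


df/dx = 2*8*x^1 + 1*6*x^0*y
At (2,4): 2*8*2^1 + 1*6*2^0*4
= 32 + 24
= 56

56


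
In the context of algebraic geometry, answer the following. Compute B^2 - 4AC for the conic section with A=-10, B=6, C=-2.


The discriminant of a conic Ax^2 + Bxy + Cy^2 + ... = 0 is B^2 - 4AC.
B^2 = 6^2 = 36
4AC = 4*(-10)*(-2) = 80
Discriminant = 36 - 80 = -44

-44


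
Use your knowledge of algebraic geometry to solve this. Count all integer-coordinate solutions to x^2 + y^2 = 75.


Systematically check integer values of x where x^2 <= 75.
For each valid x, check if 75 - x^2 is a perfect square.
Total integer solutions found: 0

0


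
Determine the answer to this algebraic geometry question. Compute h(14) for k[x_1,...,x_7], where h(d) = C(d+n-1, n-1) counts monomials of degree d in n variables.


The Hilbert function for the polynomial ring in 7 variables is:
h(d) = C(d+n-1, n-1)
h(14) = C(14+7-1, 7-1) = C(20, 6)
= 20! / (6! * 14!)
= 38760

38760


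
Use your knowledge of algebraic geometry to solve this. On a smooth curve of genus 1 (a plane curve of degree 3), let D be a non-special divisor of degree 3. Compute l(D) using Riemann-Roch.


First, compute the genus of a smooth plane curve of degree 3:
g = (d-1)(d-2)/2 = (3-1)(3-2)/2 = 1
For a non-special divisor D (i.e., h^1(D) = 0), Riemann-Roch gives:
l(D) = deg(D) - g + 1
Since deg(D) = 3 >= 2g - 1 = 1, D is non-special.
l(D) = 3 - 1 + 1 = 3

3


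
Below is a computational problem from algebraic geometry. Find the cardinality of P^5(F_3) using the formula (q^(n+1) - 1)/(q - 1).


P^5(F_3) has (q^(n+1) - 1)/(q - 1) points.
= 3^5 + 3^4 + 3^3 + 3^2 + 3^1 + 3^0
= 243 + 81 + 27 + 9 + 3 + 1
= 364

364


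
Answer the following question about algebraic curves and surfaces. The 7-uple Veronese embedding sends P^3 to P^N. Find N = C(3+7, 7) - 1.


The Veronese embedding v_d: P^n -> P^N maps each point to all
degree-d monomials in n+1 homogeneous coordinates.
N = C(n+d, d) - 1
N = C(3+7, 7) - 1
N = C(10, 7) - 1
C(10, 7) = 120
N = 120 - 1 = 119

119


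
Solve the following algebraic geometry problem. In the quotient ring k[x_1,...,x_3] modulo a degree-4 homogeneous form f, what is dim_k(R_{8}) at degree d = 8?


For R = k[x_1,...,x_n]/(f) with f homogeneous of degree e:
The Hilbert series is (1 - t^e)/(1 - t)^n.
So h(d) = C(d+n-1, n-1) - C(d-e+n-1, n-1) for d >= e.
With n=3, e=4, d=8:
C(8+3-1, 3-1) = C(10, 2) = 45
C(8-4+3-1, 3-1) = C(6, 2) = 15
h(8) = 45 - 15 = 30

30


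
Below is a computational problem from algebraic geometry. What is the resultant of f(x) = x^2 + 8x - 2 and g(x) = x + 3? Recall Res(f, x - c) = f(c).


For Res(f, x - c), we evaluate f at x = c.
f(-3) = (-3)^2 + 8*(-3) - 2
= 9 - 24 - 2
= -15 - 2 = -17
Res(f, g) = -17

-17


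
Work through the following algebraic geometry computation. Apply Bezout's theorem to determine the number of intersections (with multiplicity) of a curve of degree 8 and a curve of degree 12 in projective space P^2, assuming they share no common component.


Bezout's theorem states the intersection count equals the product of degrees.
Intersection count = 8 * 12 = 96

96


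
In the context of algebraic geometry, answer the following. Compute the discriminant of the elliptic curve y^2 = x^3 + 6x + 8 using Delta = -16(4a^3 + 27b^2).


Compute each component:
4a^3 = 4*6^3 = 4*216 = 864
27b^2 = 27*8^2 = 27*64 = 1728
4a^3 + 27b^2 = 864 + 1728 = 2592
Delta = -16*2592 = -41472

-41472


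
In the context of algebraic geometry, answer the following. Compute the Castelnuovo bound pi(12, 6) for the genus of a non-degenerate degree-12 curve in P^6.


Castelnuovo's bound: write d - 1 = m(r-1) + epsilon with 0 <= epsilon < r-1.
d - 1 = 12 - 1 = 11
r - 1 = 6 - 1 = 5
11 = 2*5 + 1, so m = 2, epsilon = 1
pi(d, r) = m(m-1)(r-1)/2 + m*epsilon
= 2*1*5/2 + 2*1
= 10/2 + 2
= 5 + 2 = 7

7


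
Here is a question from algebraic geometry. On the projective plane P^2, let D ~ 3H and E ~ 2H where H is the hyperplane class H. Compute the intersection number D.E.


Using bilinearity of the intersection pairing on the projective plane P^2:
(aH).(bH) = ab * (H.H)
We have H^2 = 1 (Bezout).
D.E = (3H).(2H) = 3*2*1
= 6*1
= 6

6


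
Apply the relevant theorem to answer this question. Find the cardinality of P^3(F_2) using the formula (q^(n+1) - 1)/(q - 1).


P^3(F_2) has (q^(n+1) - 1)/(q - 1) points.
= 2^3 + 2^2 + 2^1 + 2^0
= 8 + 4 + 2 + 1
= 15

15


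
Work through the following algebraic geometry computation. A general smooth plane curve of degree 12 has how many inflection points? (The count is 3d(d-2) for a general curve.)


For a general smooth plane curve C of degree d, the inflection points are
the intersection of C with its Hessian curve, which has degree 3(d-2).
By Bezout, the total intersection number is d * 3(d-2) = 12 * 30 = 360.
For a general curve every flex is ordinary, so each contributes
multiplicity 1 to C·Hess(C), and the number of distinct inflection
points is 3d(d-2).
Inflection points = 3*12*(12-2) = 3*12*10 = 360

360


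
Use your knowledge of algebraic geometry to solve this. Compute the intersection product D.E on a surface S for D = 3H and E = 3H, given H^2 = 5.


Using bilinearity of the intersection pairing on a surface S:
(aH).(bH) = ab * (H.H)
We have H^2 = 5.
D.E = (3H).(3H) = 3*3*5
= 9*5
= 45

45


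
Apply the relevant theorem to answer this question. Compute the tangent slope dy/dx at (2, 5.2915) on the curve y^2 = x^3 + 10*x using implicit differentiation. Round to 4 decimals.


Using implicit differentiation of y^2 = x^3 + 10*x:
2y * dy/dx = 3x^2 + 10
dy/dx = (3x^2 + 10)/(2y)
Numerator: 3*2^2 + 10 = 22
Denominator: 2*5.2915 = 10.583
dy/dx = 22/10.583 = 2.0788

2.0788


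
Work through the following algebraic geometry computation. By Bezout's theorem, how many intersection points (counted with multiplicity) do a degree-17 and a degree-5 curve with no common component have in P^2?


Bezout's theorem states the intersection count equals the product of degrees.
Intersection count = 17 * 5 = 85

85


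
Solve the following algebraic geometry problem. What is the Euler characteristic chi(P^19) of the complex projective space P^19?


The complex projective space P^19 has one cell in each even real dimension 0, 2, ..., 38.
The cohomology groups are H^{2k}(P^19) = Z for k = 0,...,19, and 0 otherwise.
Euler characteristic = sum of Betti numbers = 1 per even-dimensional cohomology group.
chi(P^19) = 19 + 1 = 20

20


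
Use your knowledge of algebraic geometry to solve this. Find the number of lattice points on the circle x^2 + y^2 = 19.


Systematically check integer values of x where x^2 <= 19.
For each valid x, check if 19 - x^2 is a perfect square.
Total integer solutions found: 0

0


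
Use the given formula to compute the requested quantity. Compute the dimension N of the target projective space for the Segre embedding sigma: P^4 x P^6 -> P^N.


The Segre embedding maps P^m x P^n into P^N via
all products of coordinates from each factor.
N = (m+1)(n+1) - 1
N = (4+1)(6+1) - 1
N = 5*7 - 1
N = 35 - 1 = 34

34


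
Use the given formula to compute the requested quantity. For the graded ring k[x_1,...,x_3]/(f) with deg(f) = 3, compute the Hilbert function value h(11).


For R = k[x_1,...,x_n]/(f) with f homogeneous of degree e:
The Hilbert series is (1 - t^e)/(1 - t)^n.
So h(d) = C(d+n-1, n-1) - C(d-e+n-1, n-1) for d >= e.
With n=3, e=3, d=11:
C(11+3-1, 3-1) = C(13, 2) = 78
C(11-3+3-1, 3-1) = C(10, 2) = 45
h(11) = 78 - 45 = 33

33


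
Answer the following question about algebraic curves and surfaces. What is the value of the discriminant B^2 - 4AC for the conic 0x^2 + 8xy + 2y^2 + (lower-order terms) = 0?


The discriminant of a conic Ax^2 + Bxy + Cy^2 + ... = 0 is B^2 - 4AC.
B^2 = 8^2 = 64
4AC = 4*0*2 = 0
Discriminant = 64 + 0 = 64

64


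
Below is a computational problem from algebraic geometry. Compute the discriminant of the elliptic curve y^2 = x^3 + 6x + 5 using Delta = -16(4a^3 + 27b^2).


Compute each component:
4a^3 = 4*6^3 = 4*216 = 864
27b^2 = 27*5^2 = 27*25 = 675
4a^3 + 27b^2 = 864 + 675 = 1539
Delta = -16*1539 = -24624

-24624


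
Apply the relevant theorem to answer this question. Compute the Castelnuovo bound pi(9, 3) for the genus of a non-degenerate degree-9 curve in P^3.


Castelnuovo's bound: write d - 1 = m(r-1) + epsilon with 0 <= epsilon < r-1.
d - 1 = 9 - 1 = 8
r - 1 = 3 - 1 = 2
8 = 4*2 + 0, so m = 4, epsilon = 0
pi(d, r) = m(m-1)(r-1)/2 + m*epsilon
= 4*3*2/2 + 4*0
= 24/2 + 0
= 12 + 0 = 12

12


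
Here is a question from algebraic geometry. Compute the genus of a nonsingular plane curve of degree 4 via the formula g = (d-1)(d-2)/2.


Using the genus formula for smooth plane curves:
g = (d-1)(d-2)/2
g = (4-1)(4-2)/2
g = 3*2/2
g = 6/2 = 3

3


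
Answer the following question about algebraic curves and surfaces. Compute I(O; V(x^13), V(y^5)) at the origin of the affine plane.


The intersection multiplicity of V(x^a) and V(y^b) at the origin is:
I(O; V(x^13), V(y^5)) = dim_k(k[x,y]/(x^13, y^5))
A basis for k[x,y]/(x^13, y^5) is the set of monomials x^i * y^j
where 0 <= i < 13 and 0 <= j < 5.
The number of such monomials is 13 * 5 = 65

65


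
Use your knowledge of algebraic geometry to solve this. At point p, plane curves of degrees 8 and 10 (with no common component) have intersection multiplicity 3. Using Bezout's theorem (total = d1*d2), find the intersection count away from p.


By Bezout's theorem, the total intersection number is d1 * d2.
Total = 8 * 10 = 80
Intersection multiplicity at p = 3
Remaining intersections = 80 - 3 = 77

77


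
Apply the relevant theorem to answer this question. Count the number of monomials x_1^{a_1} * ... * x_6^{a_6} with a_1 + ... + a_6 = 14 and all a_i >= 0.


The number of degree-14 monomials in 6 variables is C(d+n-1, n-1).
= C(14+6-1, 6-1) = C(19, 5)
= 11628

11628


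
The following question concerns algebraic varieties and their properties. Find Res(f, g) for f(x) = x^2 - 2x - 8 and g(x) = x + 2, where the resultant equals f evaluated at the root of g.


For Res(f, x - c), we evaluate f at x = c.
f(-2) = (-2)^2 - 2*(-2) - 8
= 4 + 4 - 8
= 8 - 8 = 0
Res(f, g) = 0

0


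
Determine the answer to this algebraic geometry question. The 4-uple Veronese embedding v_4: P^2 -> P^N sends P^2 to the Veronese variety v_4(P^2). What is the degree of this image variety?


The Veronese variety v_4(P^2) has degree d^r.
d^r = 4^2 = 16

16


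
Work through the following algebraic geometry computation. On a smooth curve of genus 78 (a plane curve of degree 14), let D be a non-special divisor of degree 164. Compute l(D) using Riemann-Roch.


First, compute the genus of a smooth plane curve of degree 14:
g = (d-1)(d-2)/2 = (14-1)(14-2)/2 = 78
For a non-special divisor D (i.e., h^1(D) = 0), Riemann-Roch gives:
l(D) = deg(D) - g + 1
Since deg(D) = 164 >= 2g - 1 = 155, D is non-special.
l(D) = 164 - 78 + 1 = 87

87


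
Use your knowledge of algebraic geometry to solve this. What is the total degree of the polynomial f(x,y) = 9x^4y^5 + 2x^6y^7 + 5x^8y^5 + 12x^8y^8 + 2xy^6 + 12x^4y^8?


Examine each term for its total degree (sum of exponents).
  Term '9x^4y^5' has total degree 4+5 = 9.
  Term '2x^6y^7' has total degree 6+7 = 13.
  Term '5x^8y^5' has total degree 8+5 = 13.
  Term '12x^8y^8' has total degree 8+8 = 16.
  Term '2xy^6' has total degree 1+6 = 7.
  Term '12x^4y^8' has total degree 4+8 = 12.
The maximum total degree among all terms is 16.

16


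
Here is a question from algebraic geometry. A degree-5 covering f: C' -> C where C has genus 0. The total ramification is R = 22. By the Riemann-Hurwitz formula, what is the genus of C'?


Riemann-Hurwitz formula: 2g' - 2 = d(2g - 2) + R
Given: d = 5, g = 0, R = 22
2g' - 2 = 5*(2*0 - 2) + 22
2g' - 2 = 5*(-2) + 22
2g' - 2 = -10 + 22 = 12
2g' = 14
g' = 7

7


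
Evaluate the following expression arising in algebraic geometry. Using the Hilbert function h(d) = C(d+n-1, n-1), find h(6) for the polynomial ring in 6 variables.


The Hilbert function for the polynomial ring in 6 variables is:
h(d) = C(d+n-1, n-1)
h(6) = C(6+6-1, 6-1) = C(11, 5)
= 11! / (5! * 6!)
= 462

462


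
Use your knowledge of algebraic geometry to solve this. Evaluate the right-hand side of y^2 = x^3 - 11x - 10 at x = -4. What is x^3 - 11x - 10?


Compute x^3 - 11x - 10 at x = -4:
x^3 = (-4)^3 = -64
(-11)*x = (-11)*(-4) = 44
Sum: -64 + 44 - 10 = -30

-30


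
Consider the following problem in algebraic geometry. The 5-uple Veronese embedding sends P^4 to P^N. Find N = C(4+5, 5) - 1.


The Veronese embedding v_d: P^n -> P^N maps each point to all
degree-d monomials in n+1 homogeneous coordinates.
N = C(n+d, d) - 1
N = C(4+5, 5) - 1
N = C(9, 5) - 1
C(9, 5) = 126
N = 126 - 1 = 125

125


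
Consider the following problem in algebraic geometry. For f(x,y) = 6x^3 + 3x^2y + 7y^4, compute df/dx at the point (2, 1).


df/dx = 3*6*x^2 + 2*3*x^1*y
At (2,1): 3*6*2^2 + 2*3*2^1*1
= 72 + 12
= 84

84


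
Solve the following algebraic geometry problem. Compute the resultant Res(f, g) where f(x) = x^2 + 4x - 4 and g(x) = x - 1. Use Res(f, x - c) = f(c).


For Res(f, x - c), we evaluate f at x = c.
f(1) = 1^2 + 4*1 - 4
= 1 + 4 - 4
= 5 - 4 = 1
Res(f, g) = 1

1


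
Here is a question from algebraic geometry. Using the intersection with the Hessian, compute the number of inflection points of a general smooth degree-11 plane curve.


For a general smooth plane curve C of degree d, the inflection points are
the intersection of C with its Hessian curve, which has degree 3(d-2).
By Bezout, the total intersection number is d * 3(d-2) = 11 * 27 = 297.
For a general curve every flex is ordinary, so each contributes
multiplicity 1 to C·Hess(C), and the number of distinct inflection
points is 3d(d-2).
Inflection points = 3*11*(11-2) = 3*11*9 = 297

297


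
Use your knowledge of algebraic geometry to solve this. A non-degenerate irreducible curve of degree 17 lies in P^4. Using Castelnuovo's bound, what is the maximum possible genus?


Castelnuovo's bound: write d - 1 = m(r-1) + epsilon with 0 <= epsilon < r-1.
d - 1 = 17 - 1 = 16
r - 1 = 4 - 1 = 3
16 = 5*3 + 1, so m = 5, epsilon = 1
pi(d, r) = m(m-1)(r-1)/2 + m*epsilon
= 5*4*3/2 + 5*1
= 60/2 + 5
= 30 + 5 = 35

35


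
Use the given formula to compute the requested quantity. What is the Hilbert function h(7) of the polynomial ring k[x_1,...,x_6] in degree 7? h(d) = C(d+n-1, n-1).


The Hilbert function for the polynomial ring in 6 variables is:
h(d) = C(d+n-1, n-1)
h(7) = C(7+6-1, 6-1) = C(12, 5)
= 12! / (5! * 7!)
= 792

792


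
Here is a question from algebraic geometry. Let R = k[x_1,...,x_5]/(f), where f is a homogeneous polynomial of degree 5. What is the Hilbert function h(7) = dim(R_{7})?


For R = k[x_1,...,x_n]/(f) with f homogeneous of degree e:
The Hilbert series is (1 - t^e)/(1 - t)^n.
So h(d) = C(d+n-1, n-1) - C(d-e+n-1, n-1) for d >= e.
With n=5, e=5, d=7:
C(7+5-1, 5-1) = C(11, 4) = 330
C(7-5+5-1, 5-1) = C(6, 4) = 15
h(7) = 330 - 15 = 315

315


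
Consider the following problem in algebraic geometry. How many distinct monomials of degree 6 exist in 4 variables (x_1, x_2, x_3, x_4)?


The number of degree-6 monomials in 4 variables is C(d+n-1, n-1).
= C(6+4-1, 4-1) = C(9, 3)
= 84

84


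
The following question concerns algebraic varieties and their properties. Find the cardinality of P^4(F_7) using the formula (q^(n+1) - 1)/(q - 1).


P^4(F_7) has (q^(n+1) - 1)/(q - 1) points.
= 7^4 + 7^3 + 7^2 + 7^1 + 7^0
= 2401 + 343 + 49 + 7 + 1
= 2801

2801


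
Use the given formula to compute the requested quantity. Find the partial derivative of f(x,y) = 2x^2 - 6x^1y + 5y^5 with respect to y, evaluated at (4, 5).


df/dy = (-6)*x^1 + 5*5*y^4
At (4,5): (-6)*4^1 + 5*5*5^4
= -24 + 15625
= 15601

15601


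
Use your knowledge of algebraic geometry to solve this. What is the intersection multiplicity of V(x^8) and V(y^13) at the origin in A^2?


The intersection multiplicity of V(x^a) and V(y^b) at the origin is:
I(O; V(x^8), V(y^13)) = dim_k(k[x,y]/(x^8, y^13))
A basis for k[x,y]/(x^8, y^13) is the set of monomials x^i * y^j
where 0 <= i < 8 and 0 <= j < 13.
The number of such monomials is 8 * 13 = 104

104


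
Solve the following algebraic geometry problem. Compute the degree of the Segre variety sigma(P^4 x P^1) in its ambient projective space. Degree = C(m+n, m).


The degree of the Segre variety P^4 x P^1 is C(m+n, m).
= C(5, 4)
= 5

5


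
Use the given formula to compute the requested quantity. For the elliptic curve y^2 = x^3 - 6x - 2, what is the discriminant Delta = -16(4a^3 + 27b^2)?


Compute each component:
4a^3 = 4*(-6)^3 = 4*(-216) = -864
27b^2 = 27*(-2)^2 = 27*4 = 108
4a^3 + 27b^2 = -864 + 108 = -756
Delta = -16*(-756) = 12096

12096


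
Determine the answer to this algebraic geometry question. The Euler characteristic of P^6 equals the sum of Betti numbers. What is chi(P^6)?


The complex projective space P^6 has one cell in each even real dimension 0, 2, ..., 12.
The cohomology groups are H^{2k}(P^6) = Z for k = 0,...,6, and 0 otherwise.
Euler characteristic = sum of Betti numbers = 1 per even-dimensional cohomology group.
chi(P^6) = 6 + 1 = 7

7


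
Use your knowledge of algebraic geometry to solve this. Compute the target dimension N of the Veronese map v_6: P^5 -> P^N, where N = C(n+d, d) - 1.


The Veronese embedding v_d: P^n -> P^N maps each point to all
degree-d monomials in n+1 homogeneous coordinates.
N = C(n+d, d) - 1
N = C(5+6, 6) - 1
N = C(11, 6) - 1
C(11, 6) = 462
N = 462 - 1 = 461

461


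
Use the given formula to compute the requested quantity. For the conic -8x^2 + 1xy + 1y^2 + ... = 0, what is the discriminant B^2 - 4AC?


The discriminant of a conic Ax^2 + Bxy + Cy^2 + ... = 0 is B^2 - 4AC.
B^2 = 1^2 = 1
4AC = 4*(-8)*1 = -32
Discriminant = 1 + 32 = 33

33


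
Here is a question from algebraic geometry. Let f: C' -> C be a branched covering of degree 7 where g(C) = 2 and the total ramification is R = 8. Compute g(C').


Riemann-Hurwitz formula: 2g' - 2 = d(2g - 2) + R
Given: d = 7, g = 2, R = 8
2g' - 2 = 7*(2*2 - 2) + 8
2g' - 2 = 7*2 + 8
2g' - 2 = 14 + 8 = 22
2g' = 24
g' = 12

12


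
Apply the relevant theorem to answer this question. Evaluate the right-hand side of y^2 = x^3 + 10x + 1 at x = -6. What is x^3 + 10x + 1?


Compute x^3 + 10x + 1 at x = -6:
x^3 = (-6)^3 = -216
10*x = 10*(-6) = -60
Sum: -216 - 60 + 1 = -275

-275


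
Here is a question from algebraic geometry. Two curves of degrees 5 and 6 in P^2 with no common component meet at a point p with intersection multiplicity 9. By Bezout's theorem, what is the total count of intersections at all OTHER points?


By Bezout's theorem, the total intersection number is d1 * d2.
Total = 5 * 6 = 30
Intersection multiplicity at p = 9
Remaining intersections = 30 - 9 = 21

21


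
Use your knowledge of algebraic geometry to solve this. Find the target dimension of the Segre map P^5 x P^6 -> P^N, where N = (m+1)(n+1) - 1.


The Segre embedding maps P^m x P^n into P^N via
all products of coordinates from each factor.
N = (m+1)(n+1) - 1
N = (5+1)(6+1) - 1
N = 6*7 - 1
N = 42 - 1 = 41

41


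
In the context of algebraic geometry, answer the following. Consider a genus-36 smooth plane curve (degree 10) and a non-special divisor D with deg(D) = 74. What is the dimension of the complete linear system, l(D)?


First, compute the genus of a smooth plane curve of degree 10:
g = (d-1)(d-2)/2 = (10-1)(10-2)/2 = 36
For a non-special divisor D (i.e., h^1(D) = 0), Riemann-Roch gives:
l(D) = deg(D) - g + 1
Since deg(D) = 74 >= 2g - 1 = 71, D is non-special.
l(D) = 74 - 36 + 1 = 39

39


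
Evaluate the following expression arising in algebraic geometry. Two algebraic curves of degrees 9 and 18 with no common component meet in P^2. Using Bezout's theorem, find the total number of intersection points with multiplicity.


Bezout's theorem states the intersection count equals the product of degrees.
Intersection count = 9 * 18 = 162

162


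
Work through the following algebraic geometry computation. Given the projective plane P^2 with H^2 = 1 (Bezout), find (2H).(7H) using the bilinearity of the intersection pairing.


Using bilinearity of the intersection pairing on the projective plane P^2:
(aH).(bH) = ab * (H.H)
We have H^2 = 1 (Bezout).
D.E = (2H).(7H) = 2*7*1
= 14*1
= 14

14


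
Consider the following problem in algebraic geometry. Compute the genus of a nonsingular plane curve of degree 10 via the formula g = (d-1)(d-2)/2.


Using the genus formula for smooth plane curves:
g = (d-1)(d-2)/2
g = (10-1)(10-2)/2
g = 9*8/2
g = 72/2 = 36

36


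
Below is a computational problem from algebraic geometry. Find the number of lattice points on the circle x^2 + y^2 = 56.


Systematically check integer values of x where x^2 <= 56.
For each valid x, check if 56 - x^2 is a perfect square.
Total integer solutions found: 0

0


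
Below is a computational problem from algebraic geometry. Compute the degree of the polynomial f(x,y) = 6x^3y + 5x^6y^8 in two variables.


Examine each term for its total degree (sum of exponents).
  Term '6x^3y' has total degree 3+1 = 4.
  Term '5x^6y^8' has total degree 6+8 = 14.
The maximum total degree among all terms is 14.

14


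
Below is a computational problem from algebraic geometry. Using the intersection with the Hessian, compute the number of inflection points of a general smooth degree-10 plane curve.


For a general smooth plane curve C of degree d, the inflection points are
the intersection of C with its Hessian curve, which has degree 3(d-2).
By Bezout, the total intersection number is d * 3(d-2) = 10 * 24 = 240.
For a general curve every flex is ordinary, so each contributes
multiplicity 1 to C·Hess(C), and the number of distinct inflection
points is 3d(d-2).
Inflection points = 3*10*(10-2) = 3*10*8 = 240

240


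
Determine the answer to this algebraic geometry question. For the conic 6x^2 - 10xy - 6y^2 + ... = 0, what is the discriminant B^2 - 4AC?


The discriminant of a conic Ax^2 + Bxy + Cy^2 + ... = 0 is B^2 - 4AC.
B^2 = (-10)^2 = 100
4AC = 4*6*(-6) = -144
Discriminant = 100 + 144 = 244

244


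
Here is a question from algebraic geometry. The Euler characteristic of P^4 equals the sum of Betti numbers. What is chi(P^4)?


The complex projective space P^4 has one cell in each even real dimension 0, 2, ..., 8.
The cohomology groups are H^{2k}(P^4) = Z for k = 0,...,4, and 0 otherwise.
Euler characteristic = sum of Betti numbers = 1 per even-dimensional cohomology group.
chi(P^4) = 4 + 1 = 5

5


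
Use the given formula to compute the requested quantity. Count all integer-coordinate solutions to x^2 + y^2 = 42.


Systematically check integer values of x where x^2 <= 42.
For each valid x, check if 42 - x^2 is a perfect square.
Total integer solutions found: 0

0


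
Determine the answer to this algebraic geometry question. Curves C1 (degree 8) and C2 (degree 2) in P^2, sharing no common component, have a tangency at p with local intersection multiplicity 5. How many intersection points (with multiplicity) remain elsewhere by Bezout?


By Bezout's theorem, the total intersection number is d1 * d2.
Total = 8 * 2 = 16
Intersection multiplicity at p = 5
Remaining intersections = 16 - 5 = 11

11


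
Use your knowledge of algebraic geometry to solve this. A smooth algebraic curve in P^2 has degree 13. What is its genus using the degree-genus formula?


Using the genus formula for smooth plane curves:
g = (d-1)(d-2)/2
g = (13-1)(13-2)/2
g = 12*11/2
g = 132/2 = 66

66


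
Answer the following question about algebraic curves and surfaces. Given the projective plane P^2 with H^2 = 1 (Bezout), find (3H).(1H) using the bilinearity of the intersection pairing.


Using bilinearity of the intersection pairing on the projective plane P^2:
(aH).(bH) = ab * (H.H)
We have H^2 = 1 (Bezout).
D.E = (3H).(1H) = 3*1*1
= 3*1
= 3

3


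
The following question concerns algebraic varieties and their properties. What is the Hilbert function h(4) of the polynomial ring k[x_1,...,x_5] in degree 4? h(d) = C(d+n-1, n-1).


The Hilbert function for the polynomial ring in 5 variables is:
h(d) = C(d+n-1, n-1)
h(4) = C(4+5-1, 5-1) = C(8, 4)
= 8! / (4! * 4!)
= 70

70


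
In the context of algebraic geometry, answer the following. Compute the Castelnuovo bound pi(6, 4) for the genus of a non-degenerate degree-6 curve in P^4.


Castelnuovo's bound: write d - 1 = m(r-1) + epsilon with 0 <= epsilon < r-1.
d - 1 = 6 - 1 = 5
r - 1 = 4 - 1 = 3
5 = 1*3 + 2, so m = 1, epsilon = 2
pi(d, r) = m(m-1)(r-1)/2 + m*epsilon
= 1*0*3/2 + 1*2
= 0/2 + 2
= 0 + 2 = 2

2


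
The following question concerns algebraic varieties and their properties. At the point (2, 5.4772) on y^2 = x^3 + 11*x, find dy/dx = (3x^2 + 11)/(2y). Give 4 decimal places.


Using implicit differentiation of y^2 = x^3 + 11*x:
2y * dy/dx = 3x^2 + 11
dy/dx = (3x^2 + 11)/(2y)
Numerator: 3*2^2 + 11 = 23
Denominator: 2*5.4772 = 10.9544
dy/dx = 23/10.9544 = 2.0996

2.0996


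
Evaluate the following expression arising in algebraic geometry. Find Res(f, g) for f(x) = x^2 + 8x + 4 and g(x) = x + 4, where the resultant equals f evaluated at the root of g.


For Res(f, x - c), we evaluate f at x = c.
f(-4) = (-4)^2 + 8*(-4) + 4
= 16 - 32 + 4
= -16 + 4 = -12
Res(f, g) = -12

-12


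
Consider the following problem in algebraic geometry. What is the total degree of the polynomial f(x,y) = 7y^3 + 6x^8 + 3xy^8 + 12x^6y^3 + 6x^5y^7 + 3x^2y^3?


Examine each term for its total degree (sum of exponents).
  Term '7y^3' has total degree 0+3 = 3.
  Term '6x^8' has total degree 8+0 = 8.
  Term '3xy^8' has total degree 1+8 = 9.
  Term '12x^6y^3' has total degree 6+3 = 9.
  Term '6x^5y^7' has total degree 5+7 = 12.
  Term '3x^2y^3' has total degree 2+3 = 5.
The maximum total degree among all terms is 12.

12


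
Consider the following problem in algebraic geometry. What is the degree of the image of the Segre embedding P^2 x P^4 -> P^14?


The degree of the Segre variety P^2 x P^4 is C(m+n, m).
= C(6, 2)
= 15

15


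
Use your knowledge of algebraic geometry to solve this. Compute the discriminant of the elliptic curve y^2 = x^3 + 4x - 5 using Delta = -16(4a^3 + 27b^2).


Compute each component:
4a^3 = 4*4^3 = 4*64 = 256
27b^2 = 27*(-5)^2 = 27*25 = 675
4a^3 + 27b^2 = 256 + 675 = 931
Delta = -16*931 = -14896

-14896


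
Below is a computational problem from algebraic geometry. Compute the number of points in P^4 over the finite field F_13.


P^4(F_13) has (q^(n+1) - 1)/(q - 1) points.
= 13^4 + 13^3 + 13^2 + 13^1 + 13^0
= 28561 + 2197 + 169 + 13 + 1
= 30941

30941
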